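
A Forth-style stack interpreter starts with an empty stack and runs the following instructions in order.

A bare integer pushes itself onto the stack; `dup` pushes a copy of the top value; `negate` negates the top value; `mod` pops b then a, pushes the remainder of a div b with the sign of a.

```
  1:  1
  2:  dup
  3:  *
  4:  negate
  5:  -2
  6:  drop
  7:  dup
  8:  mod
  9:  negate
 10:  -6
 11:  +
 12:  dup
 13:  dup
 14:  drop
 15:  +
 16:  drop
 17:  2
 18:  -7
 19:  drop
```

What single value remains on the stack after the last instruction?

1      : 1
dup    : 1 1
*      : 1
negate : -1
-2     : -1 -2
drop   : -1
dup    : -1 -1
mod    : 0
negate : 0
-6     : 0 -6
+      : -6
dup    : -6 -6
dup    : -6 -6 -6
drop   : -6 -6
+      : -12
drop   : (empty)
2      : 2
-7     : 2 -7
drop   : 2

2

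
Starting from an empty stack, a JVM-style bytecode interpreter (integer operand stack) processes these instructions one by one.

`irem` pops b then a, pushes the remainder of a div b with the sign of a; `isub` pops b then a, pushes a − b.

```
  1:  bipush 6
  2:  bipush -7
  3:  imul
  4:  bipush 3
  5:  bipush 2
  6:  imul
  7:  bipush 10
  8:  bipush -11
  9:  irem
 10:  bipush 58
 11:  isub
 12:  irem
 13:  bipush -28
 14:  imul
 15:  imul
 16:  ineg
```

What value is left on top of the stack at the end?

-7056

bipush 6   → 6
bipush -7  → 6 -7
imul       → -42
bipush 3   → -42 3
bipush 2   → -42 3 2
imul       → -42 6
bipush 10  → -42 6 10
bipush -11 → -42 6 10 -11
irem       → -42 6 10
bipush 58  → -42 6 10 58
isub       → -42 6 -48
irem       → -42 6
bipush -28 → -42 6 -28
imul       → -42 -168
imul       → 7056
ineg       → -7056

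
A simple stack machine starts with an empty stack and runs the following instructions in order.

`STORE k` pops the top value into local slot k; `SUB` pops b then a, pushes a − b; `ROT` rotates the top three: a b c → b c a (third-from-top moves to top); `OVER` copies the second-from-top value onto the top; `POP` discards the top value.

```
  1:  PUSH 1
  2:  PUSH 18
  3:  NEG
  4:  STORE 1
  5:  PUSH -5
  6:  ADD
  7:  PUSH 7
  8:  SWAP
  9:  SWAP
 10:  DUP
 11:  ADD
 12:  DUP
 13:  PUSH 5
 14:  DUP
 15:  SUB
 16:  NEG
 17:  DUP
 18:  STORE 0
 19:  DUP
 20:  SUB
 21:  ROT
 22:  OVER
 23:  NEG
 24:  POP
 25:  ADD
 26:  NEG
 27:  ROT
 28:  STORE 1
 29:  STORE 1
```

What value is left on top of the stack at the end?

PUSH 1  -> [1]
PUSH 18 -> [1, 18]
NEG     -> [1, -18]
STORE 1 -> [1]
PUSH -5 -> [1, -5]
ADD     -> [-4]
PUSH 7  -> [-4, 7]
SWAP    -> [7, -4]
SWAP    -> [-4, 7]
DUP     -> [-4, 7, 7]
ADD     -> [-4, 14]
DUP     -> [-4, 14, 14]
PUSH 5  -> [-4, 14, 14, 5]
DUP     -> [-4, 14, 14, 5, 5]
SUB     -> [-4, 14, 14, 0]
NEG     -> [-4, 14, 14, 0]
DUP     -> [-4, 14, 14, 0, 0]
STORE 0 -> [-4, 14, 14, 0]
DUP     -> [-4, 14, 14, 0, 0]
SUB     -> [-4, 14, 14, 0]
ROT     -> [-4, 14, 0, 14]
OVER    -> [-4, 14, 0, 14, 0]
NEG     -> [-4, 14, 0, 14, 0]
POP     -> [-4, 14, 0, 14]
ADD     -> [-4, 14, 14]
NEG     -> [-4, 14, -14]
ROT     -> [14, -14, -4]
STORE 1 -> [14, -14]
STORE 1 -> [14]

14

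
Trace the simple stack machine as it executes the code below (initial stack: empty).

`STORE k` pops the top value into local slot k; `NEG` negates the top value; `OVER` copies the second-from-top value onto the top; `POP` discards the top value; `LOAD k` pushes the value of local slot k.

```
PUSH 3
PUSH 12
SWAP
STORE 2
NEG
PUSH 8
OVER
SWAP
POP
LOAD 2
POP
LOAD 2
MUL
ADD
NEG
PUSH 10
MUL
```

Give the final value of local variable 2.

PUSH 3   [3]
PUSH 12  [3, 12]
SWAP     [12, 3]
STORE 2  [12]
NEG      [-12]
PUSH 8   [-12, 8]
OVER     [-12, 8, -12]
SWAP     [-12, -12, 8]
POP      [-12, -12]
LOAD 2   [-12, -12, 3]
POP      [-12, -12]
LOAD 2   [-12, -12, 3]
MUL      [-12, -36]
ADD      [-48]
NEG      [48]
PUSH 10  [48, 10]
MUL      [480]

3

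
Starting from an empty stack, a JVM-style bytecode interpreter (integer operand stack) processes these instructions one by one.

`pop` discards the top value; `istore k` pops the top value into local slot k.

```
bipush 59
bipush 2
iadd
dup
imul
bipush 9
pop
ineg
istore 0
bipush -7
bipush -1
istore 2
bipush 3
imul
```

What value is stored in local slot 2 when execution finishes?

-1

bipush 59 → [59]
bipush 2  → [59, 2]
iadd      → [61]
dup       → [61, 61]
imul      → [3721]
bipush 9  → [3721, 9]
pop       → [3721]
ineg      → [-3721]
istore 0  → []
bipush -7 → [-7]
bipush -1 → [-7, -1]
istore 2  → [-7]
bipush 3  → [-7, 3]
imul      → [-21]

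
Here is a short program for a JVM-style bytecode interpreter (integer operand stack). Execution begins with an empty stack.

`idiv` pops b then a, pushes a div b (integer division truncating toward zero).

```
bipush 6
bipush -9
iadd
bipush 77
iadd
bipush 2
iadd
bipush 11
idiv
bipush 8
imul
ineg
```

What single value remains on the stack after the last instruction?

-48

bipush 6  -> [6]
bipush -9 -> [6, -9]
iadd      -> [-3]
bipush 77 -> [-3, 77]
iadd      -> [74]
bipush 2  -> [74, 2]
iadd      -> [76]
bipush 11 -> [76, 11]
idiv      -> [6]
bipush 8  -> [6, 8]
imul      -> [48]
ineg      -> [-48]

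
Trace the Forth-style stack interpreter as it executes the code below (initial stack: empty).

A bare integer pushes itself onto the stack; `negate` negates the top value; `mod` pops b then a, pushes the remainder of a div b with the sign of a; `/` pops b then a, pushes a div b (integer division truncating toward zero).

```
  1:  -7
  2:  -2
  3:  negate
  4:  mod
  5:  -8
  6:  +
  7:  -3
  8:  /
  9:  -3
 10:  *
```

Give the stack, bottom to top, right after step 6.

[-9]

-7     -> [-7]
-2     -> [-7, -2]
negate -> [-7, 2]
mod    -> [-1]
-8     -> [-1, -8]
+      -> [-9]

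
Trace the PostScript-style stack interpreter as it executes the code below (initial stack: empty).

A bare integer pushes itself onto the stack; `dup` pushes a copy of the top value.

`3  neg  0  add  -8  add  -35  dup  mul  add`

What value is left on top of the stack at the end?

3   : 3
neg : -3
0   : -3 0
add : -3
-8  : -3 -8
add : -11
-35 : -11 -35
dup : -11 -35 -35
mul : -11 1225
add : 1214

1214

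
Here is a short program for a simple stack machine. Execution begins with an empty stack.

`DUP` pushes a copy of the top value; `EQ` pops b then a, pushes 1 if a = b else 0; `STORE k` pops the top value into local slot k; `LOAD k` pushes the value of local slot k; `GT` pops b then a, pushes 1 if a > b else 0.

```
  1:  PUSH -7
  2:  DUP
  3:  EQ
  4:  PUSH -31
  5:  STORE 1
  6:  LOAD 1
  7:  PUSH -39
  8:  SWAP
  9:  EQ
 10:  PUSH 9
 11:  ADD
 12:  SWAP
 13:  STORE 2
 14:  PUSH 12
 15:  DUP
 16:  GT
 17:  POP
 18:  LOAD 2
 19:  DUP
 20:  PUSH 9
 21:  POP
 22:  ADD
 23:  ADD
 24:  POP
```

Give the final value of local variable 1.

PUSH -7  -> [-7]
DUP      -> [-7, -7]
EQ       -> [1]
PUSH -31 -> [1, -31]
STORE 1  -> [1]
LOAD 1   -> [1, -31]
PUSH -39 -> [1, -31, -39]
SWAP     -> [1, -39, -31]
EQ       -> [1, 0]
PUSH 9   -> [1, 0, 9]
ADD      -> [1, 9]
SWAP     -> [9, 1]
STORE 2  -> [9]
PUSH 12  -> [9, 12]
DUP      -> [9, 12, 12]
GT       -> [9, 0]
POP      -> [9]
LOAD 2   -> [9, 1]
DUP      -> [9, 1, 1]
PUSH 9   -> [9, 1, 1, 9]
POP      -> [9, 1, 1]
ADD      -> [9, 2]
ADD      -> [11]
POP      -> []

-31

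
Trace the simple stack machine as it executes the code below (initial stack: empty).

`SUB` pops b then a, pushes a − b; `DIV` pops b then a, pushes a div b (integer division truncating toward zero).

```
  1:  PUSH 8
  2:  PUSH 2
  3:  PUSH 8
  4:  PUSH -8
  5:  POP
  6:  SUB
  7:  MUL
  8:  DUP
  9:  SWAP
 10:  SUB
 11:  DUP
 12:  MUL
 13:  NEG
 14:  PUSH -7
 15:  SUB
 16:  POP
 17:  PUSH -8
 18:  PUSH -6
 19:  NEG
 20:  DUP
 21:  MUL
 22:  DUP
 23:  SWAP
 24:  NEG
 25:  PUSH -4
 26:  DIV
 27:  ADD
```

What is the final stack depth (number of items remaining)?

2

PUSH 8  -> 8
PUSH 2  -> 8 2
PUSH 8  -> 8 2 8
PUSH -8 -> 8 2 8 -8
POP     -> 8 2 8
SUB     -> 8 -6
MUL     -> -48
DUP     -> -48 -48
SWAP    -> -48 -48
SUB     -> 0
DUP     -> 0 0
MUL     -> 0
NEG     -> 0
PUSH -7 -> 0 -7
SUB     -> 7
POP     -> (empty)
PUSH -8 -> -8
PUSH -6 -> -8 -6
NEG     -> -8 6
DUP     -> -8 6 6
MUL     -> -8 36
DUP     -> -8 36 36
SWAP    -> -8 36 36
NEG     -> -8 36 -36
PUSH -4 -> -8 36 -36 -4
DIV     -> -8 36 9
ADD     -> -8 45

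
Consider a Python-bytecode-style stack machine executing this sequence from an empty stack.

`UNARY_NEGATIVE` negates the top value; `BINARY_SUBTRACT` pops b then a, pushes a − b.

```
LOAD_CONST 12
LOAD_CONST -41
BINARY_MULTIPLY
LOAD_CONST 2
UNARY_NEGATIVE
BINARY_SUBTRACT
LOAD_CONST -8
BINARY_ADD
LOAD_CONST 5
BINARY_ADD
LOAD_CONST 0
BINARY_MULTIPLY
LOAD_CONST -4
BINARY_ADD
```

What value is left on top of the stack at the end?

-4

LOAD_CONST 12   : 12
LOAD_CONST -41  : 12 -41
BINARY_MULTIPLY : -492
LOAD_CONST 2    : -492 2
UNARY_NEGATIVE  : -492 -2
BINARY_SUBTRACT : -490
LOAD_CONST -8   : -490 -8
BINARY_ADD      : -498
LOAD_CONST 5    : -498 5
BINARY_ADD      : -493
LOAD_CONST 0    : -493 0
BINARY_MULTIPLY : 0
LOAD_CONST -4   : 0 -4
BINARY_ADD      : -4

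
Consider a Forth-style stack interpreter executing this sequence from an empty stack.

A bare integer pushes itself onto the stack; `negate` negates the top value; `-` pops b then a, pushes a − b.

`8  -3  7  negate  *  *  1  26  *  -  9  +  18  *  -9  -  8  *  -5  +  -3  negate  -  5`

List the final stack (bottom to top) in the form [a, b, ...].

[21808, 5]

8      : [8]
-3     : [8, -3]
7      : [8, -3, 7]
negate : [8, -3, -7]
*      : [8, 21]
*      : [168]
1      : [168, 1]
26     : [168, 1, 26]
*      : [168, 26]
-      : [142]
9      : [142, 9]
+      : [151]
18     : [151, 18]
*      : [2718]
-9     : [2718, -9]
-      : [2727]
8      : [2727, 8]
*      : [21816]
-5     : [21816, -5]
+      : [21811]
-3     : [21811, -3]
negate : [21811, 3]
-      : [21808]
5      : [21808, 5]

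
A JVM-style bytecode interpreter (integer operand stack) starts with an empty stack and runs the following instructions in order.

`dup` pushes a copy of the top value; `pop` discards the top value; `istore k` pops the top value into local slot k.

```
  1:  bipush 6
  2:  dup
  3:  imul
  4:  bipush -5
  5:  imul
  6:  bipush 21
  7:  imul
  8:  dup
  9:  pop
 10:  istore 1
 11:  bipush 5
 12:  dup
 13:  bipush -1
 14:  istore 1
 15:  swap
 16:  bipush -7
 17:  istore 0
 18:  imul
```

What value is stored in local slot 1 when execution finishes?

-1

bipush 6  -> [6]
dup       -> [6, 6]
imul      -> [36]
bipush -5 -> [36, -5]
imul      -> [-180]
bipush 21 -> [-180, 21]
imul      -> [-3780]
dup       -> [-3780, -3780]
pop       -> [-3780]
istore 1  -> []
bipush 5  -> [5]
dup       -> [5, 5]
bipush -1 -> [5, 5, -1]
istore 1  -> [5, 5]
swap      -> [5, 5]
bipush -7 -> [5, 5, -7]
istore 0  -> [5, 5]
imul      -> [25]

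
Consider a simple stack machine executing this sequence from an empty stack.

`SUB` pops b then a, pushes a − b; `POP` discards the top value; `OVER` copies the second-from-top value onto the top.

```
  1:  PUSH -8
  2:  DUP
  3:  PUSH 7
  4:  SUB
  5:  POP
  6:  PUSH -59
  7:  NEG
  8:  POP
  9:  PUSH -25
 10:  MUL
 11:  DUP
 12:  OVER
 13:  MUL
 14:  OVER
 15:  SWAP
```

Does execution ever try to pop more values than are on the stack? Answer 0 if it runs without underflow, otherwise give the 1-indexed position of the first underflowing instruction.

PUSH -8  → -8
DUP      → -8 -8
PUSH 7   → -8 -8 7
SUB      → -8 -15
POP      → -8
PUSH -59 → -8 -59
NEG      → -8 59
POP      → -8
PUSH -25 → -8 -25
MUL      → 200
DUP      → 200 200
OVER     → 200 200 200
MUL      → 200 40000
OVER     → 200 40000 200
SWAP     → 200 200 40000

0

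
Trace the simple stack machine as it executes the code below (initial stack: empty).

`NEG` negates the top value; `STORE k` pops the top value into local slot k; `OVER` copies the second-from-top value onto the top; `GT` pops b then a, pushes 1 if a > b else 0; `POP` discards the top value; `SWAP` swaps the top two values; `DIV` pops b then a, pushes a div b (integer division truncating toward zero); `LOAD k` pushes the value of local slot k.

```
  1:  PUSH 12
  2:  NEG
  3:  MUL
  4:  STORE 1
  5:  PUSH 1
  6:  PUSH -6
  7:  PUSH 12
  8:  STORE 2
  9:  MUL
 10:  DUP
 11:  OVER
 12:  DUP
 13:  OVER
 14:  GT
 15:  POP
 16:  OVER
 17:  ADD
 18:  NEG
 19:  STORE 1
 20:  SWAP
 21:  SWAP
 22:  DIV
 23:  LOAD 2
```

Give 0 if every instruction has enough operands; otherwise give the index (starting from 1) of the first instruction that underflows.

3

PUSH 12 : [12]
NEG     : [-12]
MUL  — needs 2 operands, stack has 1 → underflow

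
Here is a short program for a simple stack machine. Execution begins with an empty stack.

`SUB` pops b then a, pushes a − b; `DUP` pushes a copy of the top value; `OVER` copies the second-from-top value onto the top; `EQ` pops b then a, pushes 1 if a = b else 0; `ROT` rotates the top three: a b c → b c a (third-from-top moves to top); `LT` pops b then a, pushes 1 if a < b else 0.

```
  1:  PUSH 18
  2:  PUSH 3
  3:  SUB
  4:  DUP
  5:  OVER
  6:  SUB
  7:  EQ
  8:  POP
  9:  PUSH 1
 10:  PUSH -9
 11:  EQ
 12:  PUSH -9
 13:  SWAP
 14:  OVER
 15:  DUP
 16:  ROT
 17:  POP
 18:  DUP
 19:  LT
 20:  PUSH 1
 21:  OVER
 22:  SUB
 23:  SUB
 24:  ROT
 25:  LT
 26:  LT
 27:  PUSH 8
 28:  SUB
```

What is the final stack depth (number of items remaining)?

PUSH 18 : 18
PUSH 3  : 18 3
SUB     : 15
DUP     : 15 15
OVER    : 15 15 15
SUB     : 15 0
EQ      : 0
POP     : (empty)
PUSH 1  : 1
PUSH -9 : 1 -9
EQ      : 0
PUSH -9 : 0 -9
SWAP    : -9 0
OVER    : -9 0 -9
DUP     : -9 0 -9 -9
ROT     : -9 -9 -9 0
POP     : -9 -9 -9
DUP     : -9 -9 -9 -9
LT      : -9 -9 0
PUSH 1  : -9 -9 0 1
OVER    : -9 -9 0 1 0
SUB     : -9 -9 0 1
SUB     : -9 -9 -1
ROT     : -9 -1 -9
LT      : -9 0
LT      : 1
PUSH 8  : 1 8
SUB     : -7

1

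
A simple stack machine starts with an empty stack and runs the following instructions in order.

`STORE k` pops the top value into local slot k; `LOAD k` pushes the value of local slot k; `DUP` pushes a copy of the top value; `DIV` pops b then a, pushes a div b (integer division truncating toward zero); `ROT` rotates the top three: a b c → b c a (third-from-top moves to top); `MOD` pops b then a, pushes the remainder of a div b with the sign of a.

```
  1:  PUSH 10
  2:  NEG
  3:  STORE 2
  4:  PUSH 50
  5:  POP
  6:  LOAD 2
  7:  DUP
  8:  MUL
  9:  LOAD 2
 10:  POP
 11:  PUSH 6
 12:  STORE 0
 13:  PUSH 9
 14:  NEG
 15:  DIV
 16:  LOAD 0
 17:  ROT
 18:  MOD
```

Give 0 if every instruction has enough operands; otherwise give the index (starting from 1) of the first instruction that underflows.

17

PUSH 10 → [10]
NEG     → [-10]
STORE 2 → []
PUSH 50 → [50]
POP     → []
LOAD 2  → [-10]
DUP     → [-10, -10]
MUL     → [100]
LOAD 2  → [100, -10]
POP     → [100]
PUSH 6  → [100, 6]
STORE 0 → [100]
PUSH 9  → [100, 9]
NEG     → [100, -9]
DIV     → [-11]
LOAD 0  → [-11, 6]
ROT  — needs 3 operands, stack has 2 → underflow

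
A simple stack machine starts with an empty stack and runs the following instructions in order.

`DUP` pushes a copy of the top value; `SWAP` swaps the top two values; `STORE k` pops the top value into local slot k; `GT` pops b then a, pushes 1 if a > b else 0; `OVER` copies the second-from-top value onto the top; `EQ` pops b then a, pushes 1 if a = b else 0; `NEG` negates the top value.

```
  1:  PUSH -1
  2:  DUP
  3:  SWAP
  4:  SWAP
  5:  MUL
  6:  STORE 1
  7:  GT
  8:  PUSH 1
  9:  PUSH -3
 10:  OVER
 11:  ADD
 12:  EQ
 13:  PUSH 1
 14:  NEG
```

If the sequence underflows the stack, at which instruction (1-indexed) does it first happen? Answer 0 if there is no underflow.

7

PUSH -1 -> [-1]
DUP     -> [-1, -1]
SWAP    -> [-1, -1]
SWAP    -> [-1, -1]
MUL     -> [1]
STORE 1 -> []
GT  — needs 2 operands, stack has 0 → underflow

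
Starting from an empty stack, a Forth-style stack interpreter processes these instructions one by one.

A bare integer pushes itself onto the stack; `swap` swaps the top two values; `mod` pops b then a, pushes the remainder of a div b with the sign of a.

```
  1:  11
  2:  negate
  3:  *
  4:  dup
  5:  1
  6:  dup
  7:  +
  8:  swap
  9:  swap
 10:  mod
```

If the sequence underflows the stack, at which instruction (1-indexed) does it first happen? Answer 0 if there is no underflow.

11      11
negate  -11
*  — needs 2 operands, stack has 1 → underflow

3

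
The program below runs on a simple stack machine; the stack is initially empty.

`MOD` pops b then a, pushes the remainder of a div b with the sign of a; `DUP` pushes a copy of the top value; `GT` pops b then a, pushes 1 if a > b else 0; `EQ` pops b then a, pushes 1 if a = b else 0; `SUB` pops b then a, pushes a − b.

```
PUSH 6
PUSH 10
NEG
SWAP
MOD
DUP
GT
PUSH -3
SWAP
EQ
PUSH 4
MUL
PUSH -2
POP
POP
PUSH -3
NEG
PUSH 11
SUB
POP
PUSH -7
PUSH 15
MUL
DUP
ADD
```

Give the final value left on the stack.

-210

PUSH 6  -> 6
PUSH 10 -> 6 10
NEG     -> 6 -10
SWAP    -> -10 6
MOD     -> -4
DUP     -> -4 -4
GT      -> 0
PUSH -3 -> 0 -3
SWAP    -> -3 0
EQ      -> 0
PUSH 4  -> 0 4
MUL     -> 0
PUSH -2 -> 0 -2
POP     -> 0
POP     -> (empty)
PUSH -3 -> -3
NEG     -> 3
PUSH 11 -> 3 11
SUB     -> -8
POP     -> (empty)
PUSH -7 -> -7
PUSH 15 -> -7 15
MUL     -> -105
DUP     -> -105 -105
ADD     -> -210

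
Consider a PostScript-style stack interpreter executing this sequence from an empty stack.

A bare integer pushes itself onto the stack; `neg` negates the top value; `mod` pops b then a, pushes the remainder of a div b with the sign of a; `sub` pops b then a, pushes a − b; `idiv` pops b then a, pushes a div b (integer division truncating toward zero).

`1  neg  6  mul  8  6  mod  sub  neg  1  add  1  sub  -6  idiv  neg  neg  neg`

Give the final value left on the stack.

1    → 1
neg  → -1
6    → -1 6
mul  → -6
8    → -6 8
6    → -6 8 6
mod  → -6 2
sub  → -8
neg  → 8
1    → 8 1
add  → 9
1    → 9 1
sub  → 8
-6   → 8 -6
idiv → -1
neg  → 1
neg  → -1
neg  → 1

1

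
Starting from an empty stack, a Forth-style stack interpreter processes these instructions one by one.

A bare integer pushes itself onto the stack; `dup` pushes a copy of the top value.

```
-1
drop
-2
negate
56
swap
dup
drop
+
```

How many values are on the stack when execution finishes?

1

-1     → [-1]
drop   → []
-2     → [-2]
negate → [2]
56     → [2, 56]
swap   → [56, 2]
dup    → [56, 2, 2]
drop   → [56, 2]
+      → [58]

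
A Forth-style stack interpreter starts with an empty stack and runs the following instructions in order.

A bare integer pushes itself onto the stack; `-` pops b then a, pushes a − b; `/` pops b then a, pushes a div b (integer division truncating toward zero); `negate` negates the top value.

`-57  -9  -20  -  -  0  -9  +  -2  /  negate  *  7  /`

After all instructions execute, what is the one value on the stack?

-57    → [-57]
-9     → [-57, -9]
-20    → [-57, -9, -20]
-      → [-57, 11]
-      → [-68]
0      → [-68, 0]
-9     → [-68, 0, -9]
+      → [-68, -9]
-2     → [-68, -9, -2]
/      → [-68, 4]
negate → [-68, -4]
*      → [272]
7      → [272, 7]
/      → [38]

38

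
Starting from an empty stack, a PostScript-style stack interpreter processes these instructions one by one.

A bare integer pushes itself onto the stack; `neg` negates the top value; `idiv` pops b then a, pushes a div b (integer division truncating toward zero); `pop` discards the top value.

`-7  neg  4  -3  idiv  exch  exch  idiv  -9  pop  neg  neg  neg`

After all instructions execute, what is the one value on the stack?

-7   -> -7
neg  -> 7
4    -> 7 4
-3   -> 7 4 -3
idiv -> 7 -1
exch -> -1 7
exch -> 7 -1
idiv -> -7
-9   -> -7 -9
pop  -> -7
neg  -> 7
neg  -> -7
neg  -> 7

7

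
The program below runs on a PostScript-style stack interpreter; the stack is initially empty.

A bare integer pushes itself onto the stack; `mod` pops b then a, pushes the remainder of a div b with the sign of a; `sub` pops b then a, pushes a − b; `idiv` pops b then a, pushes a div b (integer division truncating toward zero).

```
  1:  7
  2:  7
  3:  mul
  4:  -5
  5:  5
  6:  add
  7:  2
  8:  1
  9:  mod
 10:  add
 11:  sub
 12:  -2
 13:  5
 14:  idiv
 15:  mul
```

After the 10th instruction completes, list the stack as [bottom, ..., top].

7   : 7
7   : 7 7
mul : 49
-5  : 49 -5
5   : 49 -5 5
add : 49 0
2   : 49 0 2
1   : 49 0 2 1
mod : 49 0 0
add : 49 0

[49, 0]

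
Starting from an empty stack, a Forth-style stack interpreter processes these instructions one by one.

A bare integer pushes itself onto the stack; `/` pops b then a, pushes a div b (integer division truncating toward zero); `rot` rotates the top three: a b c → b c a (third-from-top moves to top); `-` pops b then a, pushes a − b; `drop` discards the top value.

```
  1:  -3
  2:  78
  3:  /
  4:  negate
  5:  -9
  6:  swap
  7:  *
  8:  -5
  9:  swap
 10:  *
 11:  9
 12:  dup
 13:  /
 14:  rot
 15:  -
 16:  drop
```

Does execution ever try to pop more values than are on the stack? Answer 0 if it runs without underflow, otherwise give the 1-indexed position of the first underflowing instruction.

14

-3     → -3
78     → -3 78
/      → 0
negate → 0
-9     → 0 -9
swap   → -9 0
*      → 0
-5     → 0 -5
swap   → -5 0
*      → 0
9      → 0 9
dup    → 0 9 9
/      → 0 1
rot  — needs 3 operands, stack has 2 → underflow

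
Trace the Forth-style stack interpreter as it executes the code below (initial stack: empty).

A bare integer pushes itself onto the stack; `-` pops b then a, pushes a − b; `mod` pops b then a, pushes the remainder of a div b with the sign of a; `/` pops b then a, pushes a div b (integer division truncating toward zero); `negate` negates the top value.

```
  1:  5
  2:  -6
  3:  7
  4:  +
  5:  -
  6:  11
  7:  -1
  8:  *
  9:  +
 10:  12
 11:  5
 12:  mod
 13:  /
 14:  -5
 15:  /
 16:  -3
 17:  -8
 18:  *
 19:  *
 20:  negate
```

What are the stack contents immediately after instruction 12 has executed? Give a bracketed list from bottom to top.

5   → 5
-6  → 5 -6
7   → 5 -6 7
+   → 5 1
-   → 4
11  → 4 11
-1  → 4 11 -1
*   → 4 -11
+   → -7
12  → -7 12
5   → -7 12 5
mod → -7 2

[-7, 2]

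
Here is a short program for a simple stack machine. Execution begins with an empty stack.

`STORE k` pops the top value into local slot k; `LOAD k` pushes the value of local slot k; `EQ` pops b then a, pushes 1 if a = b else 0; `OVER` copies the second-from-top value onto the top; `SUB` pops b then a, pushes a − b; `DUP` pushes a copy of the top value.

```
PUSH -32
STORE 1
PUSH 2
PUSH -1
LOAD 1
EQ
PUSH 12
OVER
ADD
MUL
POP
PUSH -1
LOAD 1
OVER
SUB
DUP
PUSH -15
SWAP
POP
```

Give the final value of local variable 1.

-32

PUSH -32 : -32
STORE 1  : (empty)
PUSH 2   : 2
PUSH -1  : 2 -1
LOAD 1   : 2 -1 -32
EQ       : 2 0
PUSH 12  : 2 0 12
OVER     : 2 0 12 0
ADD      : 2 0 12
MUL      : 2 0
POP      : 2
PUSH -1  : 2 -1
LOAD 1   : 2 -1 -32
OVER     : 2 -1 -32 -1
SUB      : 2 -1 -31
DUP      : 2 -1 -31 -31
PUSH -15 : 2 -1 -31 -31 -15
SWAP     : 2 -1 -31 -15 -31
POP      : 2 -1 -31 -15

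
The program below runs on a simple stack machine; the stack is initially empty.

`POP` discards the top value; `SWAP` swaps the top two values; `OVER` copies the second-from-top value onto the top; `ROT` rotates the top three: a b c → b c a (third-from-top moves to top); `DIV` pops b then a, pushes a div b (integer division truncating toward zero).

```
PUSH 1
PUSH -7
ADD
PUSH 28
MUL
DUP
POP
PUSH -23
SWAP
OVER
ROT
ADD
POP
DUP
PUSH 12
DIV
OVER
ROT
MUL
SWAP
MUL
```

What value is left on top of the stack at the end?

PUSH 1   : [1]
PUSH -7  : [1, -7]
ADD      : [-6]
PUSH 28  : [-6, 28]
MUL      : [-168]
DUP      : [-168, -168]
POP      : [-168]
PUSH -23 : [-168, -23]
SWAP     : [-23, -168]
OVER     : [-23, -168, -23]
ROT      : [-168, -23, -23]
ADD      : [-168, -46]
POP      : [-168]
DUP      : [-168, -168]
PUSH 12  : [-168, -168, 12]
DIV      : [-168, -14]
OVER     : [-168, -14, -168]
ROT      : [-14, -168, -168]
MUL      : [-14, 28224]
SWAP     : [28224, -14]
MUL      : [-395136]

-395136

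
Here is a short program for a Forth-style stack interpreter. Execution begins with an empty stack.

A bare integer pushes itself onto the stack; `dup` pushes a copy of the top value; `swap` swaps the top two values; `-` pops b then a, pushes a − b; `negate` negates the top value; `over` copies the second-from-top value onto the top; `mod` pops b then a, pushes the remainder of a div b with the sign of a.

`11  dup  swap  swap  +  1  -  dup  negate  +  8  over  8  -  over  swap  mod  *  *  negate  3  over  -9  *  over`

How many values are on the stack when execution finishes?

11     -> 11
dup    -> 11 11
swap   -> 11 11
swap   -> 11 11
+      -> 22
1      -> 22 1
-      -> 21
dup    -> 21 21
negate -> 21 -21
+      -> 0
8      -> 0 8
over   -> 0 8 0
8      -> 0 8 0 8
-      -> 0 8 -8
over   -> 0 8 -8 8
swap   -> 0 8 8 -8
mod    -> 0 8 0
*      -> 0 0
*      -> 0
negate -> 0
3      -> 0 3
over   -> 0 3 0
-9     -> 0 3 0 -9
*      -> 0 3 0
over   -> 0 3 0 3

4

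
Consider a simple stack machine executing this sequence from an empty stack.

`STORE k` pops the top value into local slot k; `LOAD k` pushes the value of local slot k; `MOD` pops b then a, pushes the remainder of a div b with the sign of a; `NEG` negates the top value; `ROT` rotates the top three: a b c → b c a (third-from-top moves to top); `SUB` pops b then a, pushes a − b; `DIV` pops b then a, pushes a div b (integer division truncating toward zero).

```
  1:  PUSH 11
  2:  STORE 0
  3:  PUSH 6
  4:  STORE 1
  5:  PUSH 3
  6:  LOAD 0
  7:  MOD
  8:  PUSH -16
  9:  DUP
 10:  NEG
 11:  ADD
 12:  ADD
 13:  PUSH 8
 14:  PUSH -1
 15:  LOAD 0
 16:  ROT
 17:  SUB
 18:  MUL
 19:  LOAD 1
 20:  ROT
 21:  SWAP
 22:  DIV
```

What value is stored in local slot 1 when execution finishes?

PUSH 11   11
STORE 0   (empty)
PUSH 6    6
STORE 1   (empty)
PUSH 3    3
LOAD 0    3 11
MOD       3
PUSH -16  3 -16
DUP       3 -16 -16
NEG       3 -16 16
ADD       3 0
ADD       3
PUSH 8    3 8
PUSH -1   3 8 -1
LOAD 0    3 8 -1 11
ROT       3 -1 11 8
SUB       3 -1 3
MUL       3 -3
LOAD 1    3 -3 6
ROT       -3 6 3
SWAP      -3 3 6
DIV       -3 0

6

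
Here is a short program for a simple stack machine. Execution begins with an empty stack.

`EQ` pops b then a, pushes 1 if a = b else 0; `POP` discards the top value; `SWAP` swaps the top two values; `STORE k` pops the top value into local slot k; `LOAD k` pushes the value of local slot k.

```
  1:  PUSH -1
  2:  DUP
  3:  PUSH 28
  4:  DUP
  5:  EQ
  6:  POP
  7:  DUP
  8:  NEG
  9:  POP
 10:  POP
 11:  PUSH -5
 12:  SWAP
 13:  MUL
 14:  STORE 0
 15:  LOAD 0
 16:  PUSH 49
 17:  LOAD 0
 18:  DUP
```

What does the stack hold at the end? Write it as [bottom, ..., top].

[5, 49, 5, 5]

PUSH -1  [-1]
DUP      [-1, -1]
PUSH 28  [-1, -1, 28]
DUP      [-1, -1, 28, 28]
EQ       [-1, -1, 1]
POP      [-1, -1]
DUP      [-1, -1, -1]
NEG      [-1, -1, 1]
POP      [-1, -1]
POP      [-1]
PUSH -5  [-1, -5]
SWAP     [-5, -1]
MUL      [5]
STORE 0  []
LOAD 0   [5]
PUSH 49  [5, 49]
LOAD 0   [5, 49, 5]
DUP      [5, 49, 5, 5]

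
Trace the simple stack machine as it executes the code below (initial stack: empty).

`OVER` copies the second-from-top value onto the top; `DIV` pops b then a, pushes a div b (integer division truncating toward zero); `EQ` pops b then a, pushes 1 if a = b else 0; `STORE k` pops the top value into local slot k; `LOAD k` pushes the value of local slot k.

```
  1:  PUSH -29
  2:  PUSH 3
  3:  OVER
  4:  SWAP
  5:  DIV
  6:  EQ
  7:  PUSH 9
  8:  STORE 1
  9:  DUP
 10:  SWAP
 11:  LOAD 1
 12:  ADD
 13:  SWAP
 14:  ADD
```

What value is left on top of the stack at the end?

PUSH -29 : -29
PUSH 3   : -29 3
OVER     : -29 3 -29
SWAP     : -29 -29 3
DIV      : -29 -9
EQ       : 0
PUSH 9   : 0 9
STORE 1  : 0
DUP      : 0 0
SWAP     : 0 0
LOAD 1   : 0 0 9
ADD      : 0 9
SWAP     : 9 0
ADD      : 9

9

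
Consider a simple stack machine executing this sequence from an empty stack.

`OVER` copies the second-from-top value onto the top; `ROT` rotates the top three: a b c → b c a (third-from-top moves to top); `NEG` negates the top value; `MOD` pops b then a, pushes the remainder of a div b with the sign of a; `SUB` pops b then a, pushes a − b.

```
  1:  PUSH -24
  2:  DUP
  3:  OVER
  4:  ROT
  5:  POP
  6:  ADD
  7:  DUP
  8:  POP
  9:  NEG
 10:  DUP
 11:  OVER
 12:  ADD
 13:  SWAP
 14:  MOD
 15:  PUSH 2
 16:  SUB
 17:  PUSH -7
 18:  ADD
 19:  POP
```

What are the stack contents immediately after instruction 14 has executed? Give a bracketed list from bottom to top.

PUSH -24  [-24]
DUP       [-24, -24]
OVER      [-24, -24, -24]
ROT       [-24, -24, -24]
POP       [-24, -24]
ADD       [-48]
DUP       [-48, -48]
POP       [-48]
NEG       [48]
DUP       [48, 48]
OVER      [48, 48, 48]
ADD       [48, 96]
SWAP      [96, 48]
MOD       [0]

[0]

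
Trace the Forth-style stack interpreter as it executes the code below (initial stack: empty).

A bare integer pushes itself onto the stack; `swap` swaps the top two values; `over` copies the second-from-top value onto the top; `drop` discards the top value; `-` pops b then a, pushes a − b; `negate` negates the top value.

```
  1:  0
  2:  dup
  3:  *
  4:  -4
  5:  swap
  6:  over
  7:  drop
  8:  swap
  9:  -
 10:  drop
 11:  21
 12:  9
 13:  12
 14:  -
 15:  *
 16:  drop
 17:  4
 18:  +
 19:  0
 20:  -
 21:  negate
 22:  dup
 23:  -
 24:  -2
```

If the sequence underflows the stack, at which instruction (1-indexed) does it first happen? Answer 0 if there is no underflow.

18

0    -> [0]
dup  -> [0, 0]
*    -> [0]
-4   -> [0, -4]
swap -> [-4, 0]
over -> [-4, 0, -4]
drop -> [-4, 0]
swap -> [0, -4]
-    -> [4]
drop -> []
21   -> [21]
9    -> [21, 9]
12   -> [21, 9, 12]
-    -> [21, -3]
*    -> [-63]
drop -> []
4    -> [4]
+  — needs 2 operands, stack has 1 → underflow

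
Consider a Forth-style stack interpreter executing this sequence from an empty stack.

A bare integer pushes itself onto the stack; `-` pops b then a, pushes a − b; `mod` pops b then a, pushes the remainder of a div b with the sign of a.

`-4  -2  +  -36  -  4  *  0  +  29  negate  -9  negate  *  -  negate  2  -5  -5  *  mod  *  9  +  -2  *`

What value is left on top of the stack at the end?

1506

-4     → [-4]
-2     → [-4, -2]
+      → [-6]
-36    → [-6, -36]
-      → [30]
4      → [30, 4]
*      → [120]
0      → [120, 0]
+      → [120]
29     → [120, 29]
negate → [120, -29]
-9     → [120, -29, -9]
negate → [120, -29, 9]
*      → [120, -261]
-      → [381]
negate → [-381]
2      → [-381, 2]
-5     → [-381, 2, -5]
-5     → [-381, 2, -5, -5]
*      → [-381, 2, 25]
mod    → [-381, 2]
*      → [-762]
9      → [-762, 9]
+      → [-753]
-2     → [-753, -2]
*      → [1506]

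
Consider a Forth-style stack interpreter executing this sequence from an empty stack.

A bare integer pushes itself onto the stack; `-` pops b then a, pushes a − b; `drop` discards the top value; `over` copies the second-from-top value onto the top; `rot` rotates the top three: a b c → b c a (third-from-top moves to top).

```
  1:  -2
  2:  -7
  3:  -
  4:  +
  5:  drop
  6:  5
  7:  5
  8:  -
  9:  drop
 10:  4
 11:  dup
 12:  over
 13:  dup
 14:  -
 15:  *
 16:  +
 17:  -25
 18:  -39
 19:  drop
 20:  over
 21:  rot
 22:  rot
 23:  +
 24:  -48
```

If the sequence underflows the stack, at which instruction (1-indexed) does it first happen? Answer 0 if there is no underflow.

-2 → [-2]
-7 → [-2, -7]
-  → [5]
+  — needs 2 operands, stack has 1 → underflow

4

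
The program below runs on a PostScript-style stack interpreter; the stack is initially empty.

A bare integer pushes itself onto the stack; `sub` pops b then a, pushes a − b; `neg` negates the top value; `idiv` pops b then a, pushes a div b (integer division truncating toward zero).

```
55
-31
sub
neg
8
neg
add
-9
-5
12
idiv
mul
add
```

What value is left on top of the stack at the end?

55   : 55
-31  : 55 -31
sub  : 86
neg  : -86
8    : -86 8
neg  : -86 -8
add  : -94
-9   : -94 -9
-5   : -94 -9 -5
12   : -94 -9 -5 12
idiv : -94 -9 0
mul  : -94 0
add  : -94

-94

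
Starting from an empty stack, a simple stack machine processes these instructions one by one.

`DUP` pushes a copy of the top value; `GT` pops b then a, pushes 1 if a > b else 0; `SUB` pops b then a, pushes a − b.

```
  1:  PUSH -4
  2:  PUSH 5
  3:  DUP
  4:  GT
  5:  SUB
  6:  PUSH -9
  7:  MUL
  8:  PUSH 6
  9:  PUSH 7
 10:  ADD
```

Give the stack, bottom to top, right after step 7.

PUSH -4  -4
PUSH 5   -4 5
DUP      -4 5 5
GT       -4 0
SUB      -4
PUSH -9  -4 -9
MUL      36

[36]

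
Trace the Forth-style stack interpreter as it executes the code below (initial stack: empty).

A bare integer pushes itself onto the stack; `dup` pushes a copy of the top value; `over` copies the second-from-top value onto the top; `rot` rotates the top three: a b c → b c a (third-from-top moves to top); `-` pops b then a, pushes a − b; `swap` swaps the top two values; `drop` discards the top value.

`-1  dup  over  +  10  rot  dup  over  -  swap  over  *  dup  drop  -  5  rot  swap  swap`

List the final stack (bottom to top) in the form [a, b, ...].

[-2, 0, 5, 10]

-1   → -1
dup  → -1 -1
over → -1 -1 -1
+    → -1 -2
10   → -1 -2 10
rot  → -2 10 -1
dup  → -2 10 -1 -1
over → -2 10 -1 -1 -1
-    → -2 10 -1 0
swap → -2 10 0 -1
over → -2 10 0 -1 0
*    → -2 10 0 0
dup  → -2 10 0 0 0
drop → -2 10 0 0
-    → -2 10 0
5    → -2 10 0 5
rot  → -2 0 5 10
swap → -2 0 10 5
swap → -2 0 5 10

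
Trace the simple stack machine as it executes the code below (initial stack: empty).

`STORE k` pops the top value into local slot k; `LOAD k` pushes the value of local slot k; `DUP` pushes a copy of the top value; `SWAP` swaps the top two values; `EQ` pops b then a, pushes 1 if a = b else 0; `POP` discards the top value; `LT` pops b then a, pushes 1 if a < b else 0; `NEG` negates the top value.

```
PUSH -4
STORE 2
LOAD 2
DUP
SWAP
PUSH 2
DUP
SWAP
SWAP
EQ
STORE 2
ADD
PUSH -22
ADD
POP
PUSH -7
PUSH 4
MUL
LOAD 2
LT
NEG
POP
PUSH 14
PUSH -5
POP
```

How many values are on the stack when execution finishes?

1

PUSH -4  → -4
STORE 2  → (empty)
LOAD 2   → -4
DUP      → -4 -4
SWAP     → -4 -4
PUSH 2   → -4 -4 2
DUP      → -4 -4 2 2
SWAP     → -4 -4 2 2
SWAP     → -4 -4 2 2
EQ       → -4 -4 1
STORE 2  → -4 -4
ADD      → -8
PUSH -22 → -8 -22
ADD      → -30
POP      → (empty)
PUSH -7  → -7
PUSH 4   → -7 4
MUL      → -28
LOAD 2   → -28 1
LT       → 1
NEG      → -1
POP      → (empty)
PUSH 14  → 14
PUSH -5  → 14 -5
POP      → 14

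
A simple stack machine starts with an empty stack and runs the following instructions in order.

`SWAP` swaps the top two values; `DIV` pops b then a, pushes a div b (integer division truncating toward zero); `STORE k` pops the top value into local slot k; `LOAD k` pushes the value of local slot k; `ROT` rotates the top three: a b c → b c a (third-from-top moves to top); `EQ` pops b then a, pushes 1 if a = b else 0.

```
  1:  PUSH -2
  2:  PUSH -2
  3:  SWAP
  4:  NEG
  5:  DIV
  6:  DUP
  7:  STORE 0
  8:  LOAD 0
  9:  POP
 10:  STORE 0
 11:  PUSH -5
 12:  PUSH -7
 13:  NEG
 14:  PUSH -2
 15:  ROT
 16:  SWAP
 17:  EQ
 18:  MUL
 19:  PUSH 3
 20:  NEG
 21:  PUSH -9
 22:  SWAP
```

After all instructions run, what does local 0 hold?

PUSH -2  [-2]
PUSH -2  [-2, -2]
SWAP     [-2, -2]
NEG      [-2, 2]
DIV      [-1]
DUP      [-1, -1]
STORE 0  [-1]
LOAD 0   [-1, -1]
POP      [-1]
STORE 0  []
PUSH -5  [-5]
PUSH -7  [-5, -7]
NEG      [-5, 7]
PUSH -2  [-5, 7, -2]
ROT      [7, -2, -5]
SWAP     [7, -5, -2]
EQ       [7, 0]
MUL      [0]
PUSH 3   [0, 3]
NEG      [0, -3]
PUSH -9  [0, -3, -9]
SWAP     [0, -9, -3]

-1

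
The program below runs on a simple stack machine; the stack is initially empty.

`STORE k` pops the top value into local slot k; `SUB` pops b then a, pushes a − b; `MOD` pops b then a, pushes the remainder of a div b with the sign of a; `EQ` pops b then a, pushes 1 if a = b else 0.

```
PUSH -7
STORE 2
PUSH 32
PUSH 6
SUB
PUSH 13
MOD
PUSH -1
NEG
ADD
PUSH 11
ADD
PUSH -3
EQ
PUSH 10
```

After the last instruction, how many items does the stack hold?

PUSH -7 : [-7]
STORE 2 : []
PUSH 32 : [32]
PUSH 6  : [32, 6]
SUB     : [26]
PUSH 13 : [26, 13]
MOD     : [0]
PUSH -1 : [0, -1]
NEG     : [0, 1]
ADD     : [1]
PUSH 11 : [1, 11]
ADD     : [12]
PUSH -3 : [12, -3]
EQ      : [0]
PUSH 10 : [0, 10]

2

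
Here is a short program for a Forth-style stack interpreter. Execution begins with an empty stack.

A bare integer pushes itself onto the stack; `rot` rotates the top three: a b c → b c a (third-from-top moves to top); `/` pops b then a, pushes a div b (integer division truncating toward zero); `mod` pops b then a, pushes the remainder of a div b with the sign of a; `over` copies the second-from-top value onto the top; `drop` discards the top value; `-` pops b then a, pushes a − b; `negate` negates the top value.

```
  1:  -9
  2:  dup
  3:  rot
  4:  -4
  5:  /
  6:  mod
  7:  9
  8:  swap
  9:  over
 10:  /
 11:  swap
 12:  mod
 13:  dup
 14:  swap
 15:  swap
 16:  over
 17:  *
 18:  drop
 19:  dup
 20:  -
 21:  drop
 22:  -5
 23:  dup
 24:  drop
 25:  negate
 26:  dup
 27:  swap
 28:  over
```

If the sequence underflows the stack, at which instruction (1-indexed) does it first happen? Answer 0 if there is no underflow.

3

-9  → [-9]
dup → [-9, -9]
rot  — needs 3 operands, stack has 2 → underflow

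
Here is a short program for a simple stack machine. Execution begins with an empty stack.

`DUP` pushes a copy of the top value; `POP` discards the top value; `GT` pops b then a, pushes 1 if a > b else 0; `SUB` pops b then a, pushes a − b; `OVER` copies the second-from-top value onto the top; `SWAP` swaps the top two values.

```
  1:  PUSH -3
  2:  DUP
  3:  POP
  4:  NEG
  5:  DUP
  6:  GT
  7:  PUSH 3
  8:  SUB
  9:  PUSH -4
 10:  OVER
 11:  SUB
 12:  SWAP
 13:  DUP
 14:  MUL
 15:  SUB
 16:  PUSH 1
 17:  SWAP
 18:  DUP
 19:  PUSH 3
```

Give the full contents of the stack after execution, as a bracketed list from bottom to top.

[1, -10, -10, 3]

PUSH -3 → -3
DUP     → -3 -3
POP     → -3
NEG     → 3
DUP     → 3 3
GT      → 0
PUSH 3  → 0 3
SUB     → -3
PUSH -4 → -3 -4
OVER    → -3 -4 -3
SUB     → -3 -1
SWAP    → -1 -3
DUP     → -1 -3 -3
MUL     → -1 9
SUB     → -10
PUSH 1  → -10 1
SWAP    → 1 -10
DUP     → 1 -10 -10
PUSH 3  → 1 -10 -10 3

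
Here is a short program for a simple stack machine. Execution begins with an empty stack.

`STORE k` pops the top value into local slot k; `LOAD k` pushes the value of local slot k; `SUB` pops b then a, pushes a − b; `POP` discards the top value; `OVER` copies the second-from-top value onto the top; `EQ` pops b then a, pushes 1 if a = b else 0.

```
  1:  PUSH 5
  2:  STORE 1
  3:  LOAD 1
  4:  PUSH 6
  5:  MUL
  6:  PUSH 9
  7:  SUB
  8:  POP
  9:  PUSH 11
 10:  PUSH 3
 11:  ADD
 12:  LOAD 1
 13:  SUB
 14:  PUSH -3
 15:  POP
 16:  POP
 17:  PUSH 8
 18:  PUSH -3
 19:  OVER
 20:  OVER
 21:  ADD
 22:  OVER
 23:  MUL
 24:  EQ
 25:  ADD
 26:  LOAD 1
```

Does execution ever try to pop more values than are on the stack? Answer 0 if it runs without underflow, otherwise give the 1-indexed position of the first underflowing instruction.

PUSH 5   [5]
STORE 1  []
LOAD 1   [5]
PUSH 6   [5, 6]
MUL      [30]
PUSH 9   [30, 9]
SUB      [21]
POP      []
PUSH 11  [11]
PUSH 3   [11, 3]
ADD      [14]
LOAD 1   [14, 5]
SUB      [9]
PUSH -3  [9, -3]
POP      [9]
POP      []
PUSH 8   [8]
PUSH -3  [8, -3]
OVER     [8, -3, 8]
OVER     [8, -3, 8, -3]
ADD      [8, -3, 5]
OVER     [8, -3, 5, -3]
MUL      [8, -3, -15]
EQ       [8, 0]
ADD      [8]
LOAD 1   [8, 5]

0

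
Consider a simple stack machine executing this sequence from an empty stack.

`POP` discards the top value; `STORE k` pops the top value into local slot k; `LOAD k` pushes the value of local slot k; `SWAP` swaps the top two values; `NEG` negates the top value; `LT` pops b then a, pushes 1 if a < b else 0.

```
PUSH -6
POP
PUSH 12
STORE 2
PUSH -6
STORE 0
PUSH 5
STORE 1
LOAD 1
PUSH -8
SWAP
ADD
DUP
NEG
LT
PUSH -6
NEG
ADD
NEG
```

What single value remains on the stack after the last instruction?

-7

PUSH -6  -6
POP      (empty)
PUSH 12  12
STORE 2  (empty)
PUSH -6  -6
STORE 0  (empty)
PUSH 5   5
STORE 1  (empty)
LOAD 1   5
PUSH -8  5 -8
SWAP     -8 5
ADD      -3
DUP      -3 -3
NEG      -3 3
LT       1
PUSH -6  1 -6
NEG      1 6
ADD      7
NEG      -7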